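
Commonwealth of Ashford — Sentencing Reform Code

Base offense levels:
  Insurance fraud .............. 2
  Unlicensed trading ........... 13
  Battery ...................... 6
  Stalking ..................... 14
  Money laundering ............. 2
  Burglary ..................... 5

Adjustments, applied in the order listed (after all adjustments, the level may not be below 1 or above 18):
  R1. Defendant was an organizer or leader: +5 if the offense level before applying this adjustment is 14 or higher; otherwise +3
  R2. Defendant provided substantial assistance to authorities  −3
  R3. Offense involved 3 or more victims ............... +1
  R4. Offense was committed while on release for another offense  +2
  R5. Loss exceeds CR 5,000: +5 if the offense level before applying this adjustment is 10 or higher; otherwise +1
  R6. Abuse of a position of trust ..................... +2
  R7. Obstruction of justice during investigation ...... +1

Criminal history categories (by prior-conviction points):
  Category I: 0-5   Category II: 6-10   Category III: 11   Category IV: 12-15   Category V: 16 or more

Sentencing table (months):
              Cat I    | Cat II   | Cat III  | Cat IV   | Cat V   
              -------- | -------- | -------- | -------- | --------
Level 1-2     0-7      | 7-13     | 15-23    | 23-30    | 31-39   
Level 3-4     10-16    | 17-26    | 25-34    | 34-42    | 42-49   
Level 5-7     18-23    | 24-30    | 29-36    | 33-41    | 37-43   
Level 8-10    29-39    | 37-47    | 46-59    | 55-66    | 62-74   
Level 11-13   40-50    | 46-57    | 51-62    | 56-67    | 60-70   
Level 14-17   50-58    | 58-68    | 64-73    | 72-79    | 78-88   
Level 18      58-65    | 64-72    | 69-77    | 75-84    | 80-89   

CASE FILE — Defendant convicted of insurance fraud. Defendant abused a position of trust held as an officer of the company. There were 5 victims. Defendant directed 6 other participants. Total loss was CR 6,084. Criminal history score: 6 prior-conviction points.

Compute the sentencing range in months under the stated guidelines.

37-47 months

Base offense level for insurance fraud: 2.
R1 applies (level before this adjustment is 2 < 14, so +3): 2 + 3 = 5.
R2 does not apply.
R3 applies: 5 + 1 = 6.
R5 applies (level before this adjustment is 6 < 10, so +1): 6 + 1 = 7.
R6 applies: 7 + 2 = 9.
R7 does not apply.
Final offense level: 9.
Criminal history: 6 prior points → Category II (6-10).
Level 9 falls in the 8-10 band.
Grid: Level 8-10 × Category II = 37-47 months.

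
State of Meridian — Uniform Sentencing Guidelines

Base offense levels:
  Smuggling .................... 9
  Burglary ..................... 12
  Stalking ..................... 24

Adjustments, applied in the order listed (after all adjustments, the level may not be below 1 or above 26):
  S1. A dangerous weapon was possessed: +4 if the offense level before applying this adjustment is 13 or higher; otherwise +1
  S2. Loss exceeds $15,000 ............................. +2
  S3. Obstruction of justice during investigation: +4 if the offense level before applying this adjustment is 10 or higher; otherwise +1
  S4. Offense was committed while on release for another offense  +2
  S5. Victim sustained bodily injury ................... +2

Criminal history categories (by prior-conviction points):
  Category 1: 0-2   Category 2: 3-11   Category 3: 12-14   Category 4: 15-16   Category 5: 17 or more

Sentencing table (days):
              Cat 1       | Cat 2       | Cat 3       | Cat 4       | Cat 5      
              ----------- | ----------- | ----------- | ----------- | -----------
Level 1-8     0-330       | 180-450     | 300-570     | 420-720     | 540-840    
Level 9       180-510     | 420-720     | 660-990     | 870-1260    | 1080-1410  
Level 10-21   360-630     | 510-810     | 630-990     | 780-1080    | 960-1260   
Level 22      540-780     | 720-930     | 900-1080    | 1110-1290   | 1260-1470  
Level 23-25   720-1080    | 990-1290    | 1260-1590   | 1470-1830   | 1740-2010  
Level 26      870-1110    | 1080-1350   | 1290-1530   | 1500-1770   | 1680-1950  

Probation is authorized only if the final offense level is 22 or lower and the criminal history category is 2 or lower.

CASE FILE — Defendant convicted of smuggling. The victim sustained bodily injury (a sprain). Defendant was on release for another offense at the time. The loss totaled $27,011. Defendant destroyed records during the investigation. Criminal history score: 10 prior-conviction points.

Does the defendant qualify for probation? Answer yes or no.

Base offense level for smuggling: 9.
S1 does not apply.
S2 applies: 9 + 2 = 11.
S3 applies (level before this adjustment is 11 ≥ 10, so +4): 11 + 4 = 15.
S4 applies: 15 + 2 = 17.
S5 applies: 17 + 2 = 19.
Final offense level: 19.
Criminal history: 10 prior points → Category 2 (3-11).
Level 19 falls in the 10-21 band.
Grid: Level 10-21 × Category 2 = 510-810 days.
Probation check: level 19 ≤ 22 and category 2 ≤ 2 → eligible.

Yes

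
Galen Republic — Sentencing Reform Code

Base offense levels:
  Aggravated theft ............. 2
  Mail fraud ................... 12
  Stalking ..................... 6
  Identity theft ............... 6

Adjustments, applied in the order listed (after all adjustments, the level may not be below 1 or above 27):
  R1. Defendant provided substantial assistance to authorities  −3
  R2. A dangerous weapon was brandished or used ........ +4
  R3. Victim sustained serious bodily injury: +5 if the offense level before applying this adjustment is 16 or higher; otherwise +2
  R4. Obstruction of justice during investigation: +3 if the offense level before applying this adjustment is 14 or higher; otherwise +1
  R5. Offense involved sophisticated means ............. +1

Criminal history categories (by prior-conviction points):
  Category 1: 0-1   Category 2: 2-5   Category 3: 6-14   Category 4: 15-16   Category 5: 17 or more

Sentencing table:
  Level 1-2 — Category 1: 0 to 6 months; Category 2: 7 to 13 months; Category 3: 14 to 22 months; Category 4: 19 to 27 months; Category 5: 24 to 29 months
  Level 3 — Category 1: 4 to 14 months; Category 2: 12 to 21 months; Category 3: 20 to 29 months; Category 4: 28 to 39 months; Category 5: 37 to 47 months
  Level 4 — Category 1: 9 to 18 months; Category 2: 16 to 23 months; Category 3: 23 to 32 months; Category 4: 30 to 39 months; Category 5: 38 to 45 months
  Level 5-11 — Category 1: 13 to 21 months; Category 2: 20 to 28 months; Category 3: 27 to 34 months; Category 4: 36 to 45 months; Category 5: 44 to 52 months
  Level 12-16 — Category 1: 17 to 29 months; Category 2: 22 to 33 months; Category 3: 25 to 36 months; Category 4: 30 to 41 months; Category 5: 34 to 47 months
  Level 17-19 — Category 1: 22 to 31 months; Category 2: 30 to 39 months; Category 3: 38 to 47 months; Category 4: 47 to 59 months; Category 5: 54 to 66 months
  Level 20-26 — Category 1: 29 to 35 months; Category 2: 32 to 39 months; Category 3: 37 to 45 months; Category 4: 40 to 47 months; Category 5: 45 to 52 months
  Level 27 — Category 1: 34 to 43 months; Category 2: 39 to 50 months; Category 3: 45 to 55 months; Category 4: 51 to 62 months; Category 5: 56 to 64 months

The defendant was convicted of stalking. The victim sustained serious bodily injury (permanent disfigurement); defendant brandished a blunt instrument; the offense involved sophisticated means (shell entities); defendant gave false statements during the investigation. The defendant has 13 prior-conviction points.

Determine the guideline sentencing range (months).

25-36 months

Base offense level for stalking: 6.
R2 applies: 6 + 4 = 10.
R3 applies (level before this adjustment is 10 < 16, so +2): 10 + 2 = 12.
R4 applies (level before this adjustment is 12 < 14, so +1): 12 + 1 = 13.
R5 applies: 13 + 1 = 14.
Final offense level: 14.
Criminal history: 13 prior points → Category 3 (6-14).
Level 14 falls in the 12-16 band.
Grid: Level 12-16 × Category 3 = 25-36 months.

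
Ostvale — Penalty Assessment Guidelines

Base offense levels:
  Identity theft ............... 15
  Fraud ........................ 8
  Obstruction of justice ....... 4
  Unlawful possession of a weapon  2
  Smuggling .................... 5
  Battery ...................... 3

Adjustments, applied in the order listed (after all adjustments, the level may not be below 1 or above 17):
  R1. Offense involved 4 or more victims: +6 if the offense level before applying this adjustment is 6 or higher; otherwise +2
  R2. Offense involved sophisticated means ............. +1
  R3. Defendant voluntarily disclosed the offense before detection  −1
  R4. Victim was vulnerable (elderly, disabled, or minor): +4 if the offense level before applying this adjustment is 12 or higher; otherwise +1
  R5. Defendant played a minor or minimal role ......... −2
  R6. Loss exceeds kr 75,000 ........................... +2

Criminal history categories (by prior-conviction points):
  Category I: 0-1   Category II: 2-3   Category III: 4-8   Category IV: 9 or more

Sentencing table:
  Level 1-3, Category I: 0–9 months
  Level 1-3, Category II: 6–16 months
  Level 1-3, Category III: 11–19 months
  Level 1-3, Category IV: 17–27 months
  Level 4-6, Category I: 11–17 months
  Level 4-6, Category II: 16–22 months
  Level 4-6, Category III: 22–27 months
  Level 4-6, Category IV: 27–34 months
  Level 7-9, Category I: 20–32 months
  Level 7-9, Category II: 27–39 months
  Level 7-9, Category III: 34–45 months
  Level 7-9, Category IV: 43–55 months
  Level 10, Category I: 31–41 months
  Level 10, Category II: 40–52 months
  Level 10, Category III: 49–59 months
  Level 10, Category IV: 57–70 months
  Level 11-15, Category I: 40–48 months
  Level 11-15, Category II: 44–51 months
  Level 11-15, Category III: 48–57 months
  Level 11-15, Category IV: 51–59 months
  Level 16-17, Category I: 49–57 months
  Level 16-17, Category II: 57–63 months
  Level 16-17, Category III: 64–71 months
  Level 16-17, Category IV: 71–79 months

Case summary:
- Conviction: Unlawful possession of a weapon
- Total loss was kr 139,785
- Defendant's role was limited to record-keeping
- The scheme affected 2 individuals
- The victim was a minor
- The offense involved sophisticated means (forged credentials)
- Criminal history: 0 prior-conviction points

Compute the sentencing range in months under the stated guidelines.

Base offense level for unlawful possession of a weapon: 2.
R2 applies: 2 + 1 = 3.
R3 does not apply.
R4 applies (level before this adjustment is 3 < 12, so +1): 3 + 1 = 4.
R5 applies: 4 − 2 = 2.
R6 applies: 2 + 2 = 4.
Final offense level: 4.
Criminal history: 0 prior points → Category I (0-1).
Level 4 falls in the 4-6 band.
Grid: Level 4-6 × Category I = 11-17 months.

11-17 months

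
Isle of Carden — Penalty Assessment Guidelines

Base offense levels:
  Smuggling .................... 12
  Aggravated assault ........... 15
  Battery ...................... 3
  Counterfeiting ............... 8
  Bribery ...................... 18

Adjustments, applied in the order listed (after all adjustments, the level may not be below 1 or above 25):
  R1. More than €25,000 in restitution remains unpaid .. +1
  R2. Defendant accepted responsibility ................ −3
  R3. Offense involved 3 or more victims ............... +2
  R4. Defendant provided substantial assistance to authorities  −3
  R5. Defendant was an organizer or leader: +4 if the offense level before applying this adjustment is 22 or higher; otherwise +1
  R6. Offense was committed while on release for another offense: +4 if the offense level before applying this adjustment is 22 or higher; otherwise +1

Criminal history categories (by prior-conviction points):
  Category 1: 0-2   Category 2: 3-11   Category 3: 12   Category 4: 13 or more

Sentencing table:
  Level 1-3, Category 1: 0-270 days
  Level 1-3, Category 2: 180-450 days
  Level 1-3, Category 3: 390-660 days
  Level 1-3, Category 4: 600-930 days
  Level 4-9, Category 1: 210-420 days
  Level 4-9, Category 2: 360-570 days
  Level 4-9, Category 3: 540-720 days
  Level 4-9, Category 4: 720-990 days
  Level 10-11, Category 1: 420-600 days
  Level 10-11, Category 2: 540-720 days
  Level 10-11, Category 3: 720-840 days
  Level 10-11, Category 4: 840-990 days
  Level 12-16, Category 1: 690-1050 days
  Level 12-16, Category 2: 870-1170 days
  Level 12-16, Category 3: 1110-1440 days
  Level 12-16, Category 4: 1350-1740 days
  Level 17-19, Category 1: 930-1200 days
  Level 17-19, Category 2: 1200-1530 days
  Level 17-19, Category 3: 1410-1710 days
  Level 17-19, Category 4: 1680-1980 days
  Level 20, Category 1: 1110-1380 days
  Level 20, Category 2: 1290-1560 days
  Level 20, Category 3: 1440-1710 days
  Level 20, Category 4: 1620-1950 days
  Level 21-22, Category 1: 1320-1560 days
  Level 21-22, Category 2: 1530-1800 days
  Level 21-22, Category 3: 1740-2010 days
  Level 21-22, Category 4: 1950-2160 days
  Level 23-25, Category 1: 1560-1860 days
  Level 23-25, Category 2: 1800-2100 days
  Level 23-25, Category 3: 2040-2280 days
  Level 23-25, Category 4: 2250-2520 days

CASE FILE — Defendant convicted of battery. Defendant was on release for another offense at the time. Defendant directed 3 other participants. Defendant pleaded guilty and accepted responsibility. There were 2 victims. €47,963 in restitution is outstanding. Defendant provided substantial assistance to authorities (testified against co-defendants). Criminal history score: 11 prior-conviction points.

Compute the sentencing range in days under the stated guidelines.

Base offense level for battery: 3.
R1 applies: 3 + 1 = 4.
R2 applies: 4 − 3 = 1.
R4 applies: 1 − 3 = -2.
R5 applies (level before this adjustment is -2 < 22, so +1): -2 + 1 = -1.
R6 applies (level before this adjustment is -1 < 22, so +1): -1 + 1 = 0.
Level 0 is below the minimum of 1; floored at 1.
Final offense level: 1.
Criminal history: 11 prior points → Category 2 (3-11).
Level 1 falls in the 1-3 band.
Grid: Level 1-3 × Category 2 = 180-450 days.

180-450 days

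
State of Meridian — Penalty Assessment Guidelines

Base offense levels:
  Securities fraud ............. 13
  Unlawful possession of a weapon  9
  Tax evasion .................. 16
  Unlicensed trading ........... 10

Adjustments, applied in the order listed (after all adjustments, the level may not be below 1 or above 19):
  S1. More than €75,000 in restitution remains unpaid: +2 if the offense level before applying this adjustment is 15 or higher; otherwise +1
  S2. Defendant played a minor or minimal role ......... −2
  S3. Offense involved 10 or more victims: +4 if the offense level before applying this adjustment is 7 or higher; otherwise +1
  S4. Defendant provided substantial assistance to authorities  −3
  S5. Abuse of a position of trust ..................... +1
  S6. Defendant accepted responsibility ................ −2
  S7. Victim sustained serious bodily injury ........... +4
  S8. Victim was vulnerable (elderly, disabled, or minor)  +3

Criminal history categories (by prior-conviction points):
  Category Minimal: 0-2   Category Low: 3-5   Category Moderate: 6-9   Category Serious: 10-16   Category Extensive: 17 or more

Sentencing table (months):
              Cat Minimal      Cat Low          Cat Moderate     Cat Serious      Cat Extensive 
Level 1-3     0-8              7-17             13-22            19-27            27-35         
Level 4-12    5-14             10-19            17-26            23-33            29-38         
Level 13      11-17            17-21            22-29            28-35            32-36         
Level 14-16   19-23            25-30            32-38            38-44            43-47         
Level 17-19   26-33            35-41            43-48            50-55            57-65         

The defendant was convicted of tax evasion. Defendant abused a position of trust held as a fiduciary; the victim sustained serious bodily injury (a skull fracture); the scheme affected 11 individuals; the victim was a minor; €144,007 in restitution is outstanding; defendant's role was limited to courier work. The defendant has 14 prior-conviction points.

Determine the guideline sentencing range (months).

50-55 months

Base offense level for tax evasion: 16.
S1 applies (level before this adjustment is 16 ≥ 15, so +2): 16 + 2 = 18.
S2 applies: 18 − 2 = 16.
S3 applies (level before this adjustment is 16 ≥ 7, so +4): 16 + 4 = 20.
S5 applies: 20 + 1 = 21.
S7 applies: 21 + 4 = 25.
S8 applies: 25 + 3 = 28.
Level 28 exceeds the maximum of 19; capped at 19.
Final offense level: 19.
Criminal history: 14 prior points → Category Serious (10-16).
Level 19 falls in the 17-19 band.
Grid: Level 17-19 × Category Serious = 50-55 months.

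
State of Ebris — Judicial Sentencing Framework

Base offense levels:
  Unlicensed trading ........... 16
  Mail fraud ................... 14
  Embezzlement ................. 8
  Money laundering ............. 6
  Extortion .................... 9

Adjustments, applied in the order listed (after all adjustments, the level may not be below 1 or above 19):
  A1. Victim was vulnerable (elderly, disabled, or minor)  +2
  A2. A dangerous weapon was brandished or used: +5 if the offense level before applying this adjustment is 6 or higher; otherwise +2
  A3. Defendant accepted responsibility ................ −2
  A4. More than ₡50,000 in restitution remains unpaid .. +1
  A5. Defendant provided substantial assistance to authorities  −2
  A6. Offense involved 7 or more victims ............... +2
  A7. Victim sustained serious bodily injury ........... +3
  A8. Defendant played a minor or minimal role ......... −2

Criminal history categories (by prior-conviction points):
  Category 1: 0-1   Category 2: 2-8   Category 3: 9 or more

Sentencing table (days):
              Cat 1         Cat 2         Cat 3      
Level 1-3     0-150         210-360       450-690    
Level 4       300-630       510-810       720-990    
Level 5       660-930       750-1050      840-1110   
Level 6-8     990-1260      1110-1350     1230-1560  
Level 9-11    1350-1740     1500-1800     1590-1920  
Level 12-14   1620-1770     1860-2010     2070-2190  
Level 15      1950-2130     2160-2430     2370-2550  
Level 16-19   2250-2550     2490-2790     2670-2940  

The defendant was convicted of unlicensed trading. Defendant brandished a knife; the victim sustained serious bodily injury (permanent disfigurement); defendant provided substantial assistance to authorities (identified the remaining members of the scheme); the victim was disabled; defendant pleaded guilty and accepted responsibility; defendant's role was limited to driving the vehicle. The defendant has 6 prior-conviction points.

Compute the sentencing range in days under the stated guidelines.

2490-2790 days

Base offense level for unlicensed trading: 16.
A1 applies: 16 + 2 = 18.
A2 applies (level before this adjustment is 18 ≥ 6, so +5): 18 + 5 = 23.
A3 applies: 23 − 2 = 21.
A4 does not apply.
A5 applies: 21 − 2 = 19.
A7 applies: 19 + 3 = 22.
A8 applies: 22 − 2 = 20.
Level 20 exceeds the maximum of 19; capped at 19.
Final offense level: 19.
Criminal history: 6 prior points → Category 2 (2-8).
Level 19 falls in the 16-19 band.
Grid: Level 16-19 × Category 2 = 2490-2790 days.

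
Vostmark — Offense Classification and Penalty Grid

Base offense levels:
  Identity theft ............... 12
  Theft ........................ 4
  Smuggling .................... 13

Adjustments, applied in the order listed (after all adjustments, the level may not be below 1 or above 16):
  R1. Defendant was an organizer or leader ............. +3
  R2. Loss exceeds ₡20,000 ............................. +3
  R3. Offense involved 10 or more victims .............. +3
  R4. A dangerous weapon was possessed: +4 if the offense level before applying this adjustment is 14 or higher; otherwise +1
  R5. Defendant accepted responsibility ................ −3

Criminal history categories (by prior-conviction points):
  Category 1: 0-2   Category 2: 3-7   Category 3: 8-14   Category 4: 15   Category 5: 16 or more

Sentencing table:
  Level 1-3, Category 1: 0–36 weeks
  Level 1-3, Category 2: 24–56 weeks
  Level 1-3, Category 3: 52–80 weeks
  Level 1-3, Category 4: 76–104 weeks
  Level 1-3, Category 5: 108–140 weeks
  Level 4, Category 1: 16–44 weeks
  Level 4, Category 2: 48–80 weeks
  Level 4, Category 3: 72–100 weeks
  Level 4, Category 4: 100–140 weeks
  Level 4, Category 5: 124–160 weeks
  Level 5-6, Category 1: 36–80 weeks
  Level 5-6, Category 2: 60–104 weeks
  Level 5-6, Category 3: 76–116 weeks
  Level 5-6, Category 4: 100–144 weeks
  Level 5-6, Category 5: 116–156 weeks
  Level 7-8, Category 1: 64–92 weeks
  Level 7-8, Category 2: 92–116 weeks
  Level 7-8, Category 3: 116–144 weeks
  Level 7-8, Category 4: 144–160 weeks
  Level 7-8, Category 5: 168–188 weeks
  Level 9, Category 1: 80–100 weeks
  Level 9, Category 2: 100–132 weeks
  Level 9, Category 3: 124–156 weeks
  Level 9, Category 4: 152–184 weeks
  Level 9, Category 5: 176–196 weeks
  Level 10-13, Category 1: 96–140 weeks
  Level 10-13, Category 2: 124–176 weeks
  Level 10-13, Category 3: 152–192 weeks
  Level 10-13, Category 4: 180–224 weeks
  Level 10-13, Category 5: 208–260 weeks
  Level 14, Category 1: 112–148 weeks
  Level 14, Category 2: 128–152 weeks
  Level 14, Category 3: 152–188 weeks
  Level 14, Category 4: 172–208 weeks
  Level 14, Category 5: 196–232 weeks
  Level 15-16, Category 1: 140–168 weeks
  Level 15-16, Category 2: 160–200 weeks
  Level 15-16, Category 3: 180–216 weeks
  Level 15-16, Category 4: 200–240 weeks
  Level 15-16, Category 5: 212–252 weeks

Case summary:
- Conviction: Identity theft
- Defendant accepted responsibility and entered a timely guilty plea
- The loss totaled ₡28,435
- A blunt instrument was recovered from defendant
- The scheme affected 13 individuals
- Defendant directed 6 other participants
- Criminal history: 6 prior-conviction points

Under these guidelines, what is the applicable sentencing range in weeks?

160-200 weeks

Base offense level for identity theft: 12.
R1 applies: 12 + 3 = 15.
R2 applies: 15 + 3 = 18.
R3 applies: 18 + 3 = 21.
R4 applies (level before this adjustment is 21 ≥ 14, so +4): 21 + 4 = 25.
R5 applies: 25 − 3 = 22.
Level 22 exceeds the maximum of 16; capped at 16.
Final offense level: 16.
Criminal history: 6 prior points → Category 2 (3-7).
Level 16 falls in the 15-16 band.
Grid: Level 15-16 × Category 2 = 160-200 weeks.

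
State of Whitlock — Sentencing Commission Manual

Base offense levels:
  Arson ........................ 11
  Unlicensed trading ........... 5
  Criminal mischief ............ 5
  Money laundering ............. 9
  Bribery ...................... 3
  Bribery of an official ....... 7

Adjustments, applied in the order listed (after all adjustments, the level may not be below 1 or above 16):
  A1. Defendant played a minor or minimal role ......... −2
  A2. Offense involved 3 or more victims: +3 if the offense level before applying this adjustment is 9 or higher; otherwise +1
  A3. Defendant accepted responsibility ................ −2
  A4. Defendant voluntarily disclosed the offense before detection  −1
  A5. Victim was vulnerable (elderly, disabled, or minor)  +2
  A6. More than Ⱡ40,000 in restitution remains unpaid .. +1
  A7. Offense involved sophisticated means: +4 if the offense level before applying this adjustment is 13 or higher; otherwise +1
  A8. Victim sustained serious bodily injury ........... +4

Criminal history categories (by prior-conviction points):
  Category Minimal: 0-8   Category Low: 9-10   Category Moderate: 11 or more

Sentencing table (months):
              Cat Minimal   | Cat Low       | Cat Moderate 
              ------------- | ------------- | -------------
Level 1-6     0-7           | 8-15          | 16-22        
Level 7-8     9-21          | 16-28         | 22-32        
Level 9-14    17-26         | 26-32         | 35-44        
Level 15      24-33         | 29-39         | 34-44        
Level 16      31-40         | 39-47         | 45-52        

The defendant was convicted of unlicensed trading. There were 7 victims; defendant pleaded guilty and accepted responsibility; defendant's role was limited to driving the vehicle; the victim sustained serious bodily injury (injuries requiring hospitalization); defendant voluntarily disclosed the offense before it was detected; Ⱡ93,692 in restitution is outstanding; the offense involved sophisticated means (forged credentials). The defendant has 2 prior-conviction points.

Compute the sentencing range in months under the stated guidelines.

Base offense level for unlicensed trading: 5.
A1 applies: 5 − 2 = 3.
A2 applies (level before this adjustment is 3 < 9, so +1): 3 + 1 = 4.
A3 applies: 4 − 2 = 2.
A4 applies: 2 − 1 = 1.
A5 does not apply.
A6 applies: 1 + 1 = 2.
A7 applies (level before this adjustment is 2 < 13, so +1): 2 + 1 = 3.
A8 applies: 3 + 4 = 7.
Final offense level: 7.
Criminal history: 2 prior points → Category Minimal (0-8).
Level 7 falls in the 7-8 band.
Grid: Level 7-8 × Category Minimal = 9-21 months.

9-21 months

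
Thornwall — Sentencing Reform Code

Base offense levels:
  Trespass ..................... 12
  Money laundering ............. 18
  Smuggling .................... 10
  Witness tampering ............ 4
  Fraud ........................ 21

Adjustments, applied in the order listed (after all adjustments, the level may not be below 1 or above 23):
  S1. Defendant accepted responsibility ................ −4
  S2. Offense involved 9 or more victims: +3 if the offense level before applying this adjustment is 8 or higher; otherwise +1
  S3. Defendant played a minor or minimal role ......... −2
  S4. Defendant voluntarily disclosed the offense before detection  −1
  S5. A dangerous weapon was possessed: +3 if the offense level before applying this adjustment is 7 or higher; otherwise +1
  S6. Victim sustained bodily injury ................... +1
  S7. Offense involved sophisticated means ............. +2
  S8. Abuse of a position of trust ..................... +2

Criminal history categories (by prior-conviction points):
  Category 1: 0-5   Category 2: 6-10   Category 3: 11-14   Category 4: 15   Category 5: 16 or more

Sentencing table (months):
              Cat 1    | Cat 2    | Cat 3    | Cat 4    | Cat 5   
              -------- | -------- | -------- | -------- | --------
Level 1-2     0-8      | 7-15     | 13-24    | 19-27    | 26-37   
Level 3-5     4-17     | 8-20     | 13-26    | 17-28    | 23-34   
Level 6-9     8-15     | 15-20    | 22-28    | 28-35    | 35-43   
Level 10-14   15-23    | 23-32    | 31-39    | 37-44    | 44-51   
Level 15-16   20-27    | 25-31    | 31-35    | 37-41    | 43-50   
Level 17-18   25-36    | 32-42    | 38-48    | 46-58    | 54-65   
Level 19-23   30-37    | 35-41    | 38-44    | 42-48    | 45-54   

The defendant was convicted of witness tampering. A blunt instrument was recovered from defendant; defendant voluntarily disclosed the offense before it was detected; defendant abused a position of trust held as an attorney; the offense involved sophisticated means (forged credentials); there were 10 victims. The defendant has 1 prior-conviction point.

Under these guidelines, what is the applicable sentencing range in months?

8-15 months

Base offense level for witness tampering: 4.
S1 does not apply.
S2 applies (level before this adjustment is 4 < 8, so +1): 4 + 1 = 5.
S4 applies: 5 − 1 = 4.
S5 applies (level before this adjustment is 4 < 7, so +1): 4 + 1 = 5.
S6 does not apply.
S7 applies: 5 + 2 = 7.
S8 applies: 7 + 2 = 9.
Final offense level: 9.
Criminal history: 1 prior point → Category 1 (0-5).
Level 9 falls in the 6-9 band.
Grid: Level 6-9 × Category 1 = 8-15 months.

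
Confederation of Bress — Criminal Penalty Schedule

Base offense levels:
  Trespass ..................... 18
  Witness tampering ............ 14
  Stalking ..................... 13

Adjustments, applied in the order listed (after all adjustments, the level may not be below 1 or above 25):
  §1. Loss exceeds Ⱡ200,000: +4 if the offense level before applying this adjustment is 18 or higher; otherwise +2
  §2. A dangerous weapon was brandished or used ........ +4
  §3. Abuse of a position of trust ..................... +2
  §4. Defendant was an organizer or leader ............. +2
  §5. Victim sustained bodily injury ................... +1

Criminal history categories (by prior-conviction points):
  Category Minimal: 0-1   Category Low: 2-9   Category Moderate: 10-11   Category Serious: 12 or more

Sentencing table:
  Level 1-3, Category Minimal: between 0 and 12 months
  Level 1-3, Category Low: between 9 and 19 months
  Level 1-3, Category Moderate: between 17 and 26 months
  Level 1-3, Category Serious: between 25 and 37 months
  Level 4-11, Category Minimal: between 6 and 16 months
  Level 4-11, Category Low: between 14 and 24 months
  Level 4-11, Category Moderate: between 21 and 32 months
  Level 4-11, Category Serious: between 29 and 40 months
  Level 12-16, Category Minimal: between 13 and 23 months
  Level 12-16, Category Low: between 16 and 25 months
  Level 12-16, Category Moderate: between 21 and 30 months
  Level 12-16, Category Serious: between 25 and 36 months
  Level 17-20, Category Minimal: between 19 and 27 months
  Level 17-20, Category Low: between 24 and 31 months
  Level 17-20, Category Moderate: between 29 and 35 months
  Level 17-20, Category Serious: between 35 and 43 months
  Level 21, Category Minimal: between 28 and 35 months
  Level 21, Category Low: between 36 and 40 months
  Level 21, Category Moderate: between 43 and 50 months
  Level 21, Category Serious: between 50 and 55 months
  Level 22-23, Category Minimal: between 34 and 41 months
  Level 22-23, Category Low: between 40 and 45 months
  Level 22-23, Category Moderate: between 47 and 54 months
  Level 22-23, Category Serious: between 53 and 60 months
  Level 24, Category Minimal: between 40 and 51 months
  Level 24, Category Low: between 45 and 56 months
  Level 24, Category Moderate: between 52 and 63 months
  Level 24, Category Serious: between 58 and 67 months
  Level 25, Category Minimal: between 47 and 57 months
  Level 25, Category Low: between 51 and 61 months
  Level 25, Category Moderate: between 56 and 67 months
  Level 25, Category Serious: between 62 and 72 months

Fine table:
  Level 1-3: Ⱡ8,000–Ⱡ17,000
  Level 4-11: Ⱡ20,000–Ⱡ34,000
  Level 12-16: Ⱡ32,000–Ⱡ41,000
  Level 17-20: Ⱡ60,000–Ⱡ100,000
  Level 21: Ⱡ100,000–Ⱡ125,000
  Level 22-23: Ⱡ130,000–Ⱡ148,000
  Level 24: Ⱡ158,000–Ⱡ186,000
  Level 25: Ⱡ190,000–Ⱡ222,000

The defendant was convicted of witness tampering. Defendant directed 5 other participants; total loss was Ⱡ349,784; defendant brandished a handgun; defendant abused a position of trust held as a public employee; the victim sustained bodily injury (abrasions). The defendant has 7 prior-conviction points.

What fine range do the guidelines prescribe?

Ⱡ190,000–Ⱡ222,000

Base offense level for witness tampering: 14.
§1 applies (level before this adjustment is 14 < 18, so +2): 14 + 2 = 16.
§2 applies: 16 + 4 = 20.
§3 applies: 20 + 2 = 22.
§4 applies: 22 + 2 = 24.
§5 applies: 24 + 1 = 25.
Final offense level: 25.
Level 25 falls in the 25 band.
Fine table: Level 25 → Ⱡ190,000–Ⱡ222,000.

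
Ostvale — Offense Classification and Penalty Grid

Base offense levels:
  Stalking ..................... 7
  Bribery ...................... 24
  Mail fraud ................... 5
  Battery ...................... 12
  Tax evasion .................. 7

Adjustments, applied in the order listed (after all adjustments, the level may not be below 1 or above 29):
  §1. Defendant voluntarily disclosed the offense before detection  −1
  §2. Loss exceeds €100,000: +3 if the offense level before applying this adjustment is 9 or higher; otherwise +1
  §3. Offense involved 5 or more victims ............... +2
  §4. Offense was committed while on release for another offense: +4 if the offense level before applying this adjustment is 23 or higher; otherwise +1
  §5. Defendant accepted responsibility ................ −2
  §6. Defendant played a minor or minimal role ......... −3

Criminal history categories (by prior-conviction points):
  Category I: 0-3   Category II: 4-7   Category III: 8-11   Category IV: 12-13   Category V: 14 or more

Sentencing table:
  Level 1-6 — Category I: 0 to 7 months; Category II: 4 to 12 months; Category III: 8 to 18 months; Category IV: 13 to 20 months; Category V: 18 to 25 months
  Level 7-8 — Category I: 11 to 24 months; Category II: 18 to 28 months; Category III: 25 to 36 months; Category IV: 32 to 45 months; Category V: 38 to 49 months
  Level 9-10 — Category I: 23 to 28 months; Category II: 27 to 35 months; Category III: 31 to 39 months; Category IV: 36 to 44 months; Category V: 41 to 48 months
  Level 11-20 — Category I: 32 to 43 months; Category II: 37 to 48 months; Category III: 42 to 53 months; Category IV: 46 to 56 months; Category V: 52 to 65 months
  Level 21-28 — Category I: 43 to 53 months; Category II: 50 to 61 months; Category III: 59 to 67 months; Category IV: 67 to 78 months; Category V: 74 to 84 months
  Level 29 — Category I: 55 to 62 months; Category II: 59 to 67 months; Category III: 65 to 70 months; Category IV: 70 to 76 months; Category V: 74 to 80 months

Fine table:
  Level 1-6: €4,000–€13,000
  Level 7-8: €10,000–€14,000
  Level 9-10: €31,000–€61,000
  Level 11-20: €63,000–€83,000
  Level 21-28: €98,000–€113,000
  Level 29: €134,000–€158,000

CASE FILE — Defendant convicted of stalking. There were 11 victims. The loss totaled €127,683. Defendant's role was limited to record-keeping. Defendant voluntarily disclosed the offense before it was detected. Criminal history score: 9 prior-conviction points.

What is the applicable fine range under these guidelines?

€4,000–€13,000

Base offense level for stalking: 7.
§1 applies: 7 − 1 = 6.
§2 applies (level before this adjustment is 6 < 9, so +1): 6 + 1 = 7.
§3 applies: 7 + 2 = 9.
§4 does not apply.
§6 applies: 9 − 3 = 6.
Final offense level: 6.
Level 6 falls in the 1-6 band.
Fine table: Level 1-6 → €4,000–€13,000.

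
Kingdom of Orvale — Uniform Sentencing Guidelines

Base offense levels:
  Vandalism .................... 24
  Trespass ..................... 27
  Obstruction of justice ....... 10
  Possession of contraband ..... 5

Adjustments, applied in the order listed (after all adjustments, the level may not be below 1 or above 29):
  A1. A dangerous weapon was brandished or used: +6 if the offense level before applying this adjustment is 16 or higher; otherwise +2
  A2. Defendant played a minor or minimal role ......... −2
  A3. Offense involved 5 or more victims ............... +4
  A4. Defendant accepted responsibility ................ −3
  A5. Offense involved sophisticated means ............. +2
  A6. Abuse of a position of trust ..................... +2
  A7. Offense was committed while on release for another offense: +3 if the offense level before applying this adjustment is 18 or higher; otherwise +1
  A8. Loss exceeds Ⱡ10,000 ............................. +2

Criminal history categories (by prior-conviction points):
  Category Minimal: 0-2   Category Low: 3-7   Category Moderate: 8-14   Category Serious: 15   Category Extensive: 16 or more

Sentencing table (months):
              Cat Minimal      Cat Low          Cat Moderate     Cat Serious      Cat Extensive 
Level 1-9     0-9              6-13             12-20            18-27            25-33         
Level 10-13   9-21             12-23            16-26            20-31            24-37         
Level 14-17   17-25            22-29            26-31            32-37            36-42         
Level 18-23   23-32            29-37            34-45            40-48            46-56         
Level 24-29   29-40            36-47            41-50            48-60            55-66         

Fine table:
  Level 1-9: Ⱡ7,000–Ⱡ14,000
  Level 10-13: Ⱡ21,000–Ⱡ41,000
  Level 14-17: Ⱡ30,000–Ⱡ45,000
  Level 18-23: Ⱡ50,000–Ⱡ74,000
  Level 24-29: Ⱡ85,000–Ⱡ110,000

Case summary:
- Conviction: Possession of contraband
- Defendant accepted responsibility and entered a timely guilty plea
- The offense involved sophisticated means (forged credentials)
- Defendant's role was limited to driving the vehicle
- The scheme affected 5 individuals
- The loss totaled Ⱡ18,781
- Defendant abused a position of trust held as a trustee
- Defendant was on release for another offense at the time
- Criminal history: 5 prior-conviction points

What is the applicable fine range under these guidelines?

Ⱡ21,000–Ⱡ41,000

Base offense level for possession of contraband: 5.
A2 applies: 5 − 2 = 3.
A3 applies: 3 + 4 = 7.
A4 applies: 7 − 3 = 4.
A5 applies: 4 + 2 = 6.
A6 applies: 6 + 2 = 8.
A7 applies (level before this adjustment is 8 < 18, so +1): 8 + 1 = 9.
A8 applies: 9 + 2 = 11.
Final offense level: 11.
Level 11 falls in the 10-13 band.
Fine table: Level 10-13 → Ⱡ21,000–Ⱡ41,000.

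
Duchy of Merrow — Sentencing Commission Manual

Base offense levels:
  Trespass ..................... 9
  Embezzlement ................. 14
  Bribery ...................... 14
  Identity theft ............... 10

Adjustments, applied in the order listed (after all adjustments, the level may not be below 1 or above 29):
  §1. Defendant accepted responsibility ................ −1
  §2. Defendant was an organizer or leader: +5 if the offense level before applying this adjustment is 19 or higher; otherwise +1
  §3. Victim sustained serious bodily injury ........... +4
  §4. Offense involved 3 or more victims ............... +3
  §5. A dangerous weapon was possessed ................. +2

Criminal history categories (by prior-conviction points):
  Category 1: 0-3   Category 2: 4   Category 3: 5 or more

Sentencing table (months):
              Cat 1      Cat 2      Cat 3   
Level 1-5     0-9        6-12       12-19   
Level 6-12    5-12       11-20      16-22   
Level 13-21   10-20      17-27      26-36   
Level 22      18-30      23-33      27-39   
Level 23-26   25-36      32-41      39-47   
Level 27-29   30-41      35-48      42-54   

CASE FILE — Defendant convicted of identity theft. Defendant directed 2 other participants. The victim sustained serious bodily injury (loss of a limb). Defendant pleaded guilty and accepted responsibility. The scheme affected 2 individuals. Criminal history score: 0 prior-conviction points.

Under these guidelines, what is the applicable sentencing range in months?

Base offense level for identity theft: 10.
§1 applies: 10 − 1 = 9.
§2 applies (level before this adjustment is 9 < 19, so +1): 9 + 1 = 10.
§3 applies: 10 + 4 = 14.
§5 does not apply.
Final offense level: 14.
Criminal history: 0 prior points → Category 1 (0-3).
Level 14 falls in the 13-21 band.
Grid: Level 13-21 × Category 1 = 10-20 months.

10-20 months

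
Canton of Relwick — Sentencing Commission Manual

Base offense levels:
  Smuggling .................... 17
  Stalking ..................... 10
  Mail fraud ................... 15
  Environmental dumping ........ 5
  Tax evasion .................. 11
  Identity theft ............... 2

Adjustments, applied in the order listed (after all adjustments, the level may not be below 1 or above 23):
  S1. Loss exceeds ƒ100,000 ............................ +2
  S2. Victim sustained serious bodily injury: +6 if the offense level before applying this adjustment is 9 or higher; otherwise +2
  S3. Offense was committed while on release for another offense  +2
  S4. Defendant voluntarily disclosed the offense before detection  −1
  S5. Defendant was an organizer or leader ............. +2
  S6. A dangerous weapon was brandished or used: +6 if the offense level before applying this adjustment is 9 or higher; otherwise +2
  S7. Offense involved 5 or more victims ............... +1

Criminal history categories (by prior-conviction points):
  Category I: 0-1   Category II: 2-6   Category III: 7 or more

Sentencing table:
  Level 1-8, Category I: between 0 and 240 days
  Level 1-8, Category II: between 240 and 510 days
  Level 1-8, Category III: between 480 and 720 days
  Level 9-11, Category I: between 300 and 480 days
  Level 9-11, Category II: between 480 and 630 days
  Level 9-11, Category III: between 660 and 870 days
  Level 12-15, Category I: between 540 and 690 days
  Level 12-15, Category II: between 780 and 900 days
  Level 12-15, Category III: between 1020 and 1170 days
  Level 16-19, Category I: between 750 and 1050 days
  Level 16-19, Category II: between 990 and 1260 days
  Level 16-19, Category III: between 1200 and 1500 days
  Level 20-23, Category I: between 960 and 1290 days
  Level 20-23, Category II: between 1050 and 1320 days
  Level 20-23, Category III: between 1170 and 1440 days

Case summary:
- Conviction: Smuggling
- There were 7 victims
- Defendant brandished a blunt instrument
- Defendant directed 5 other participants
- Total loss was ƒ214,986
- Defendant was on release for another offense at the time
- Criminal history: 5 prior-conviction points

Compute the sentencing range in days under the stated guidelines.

1050-1320 days

Base offense level for smuggling: 17.
S1 applies: 17 + 2 = 19.
S3 applies: 19 + 2 = 21.
S4 does not apply.
S5 applies: 21 + 2 = 23.
S6 applies (level before this adjustment is 23 ≥ 9, so +6): 23 + 6 = 29.
S7 applies: 29 + 1 = 30.
Level 30 exceeds the maximum of 23; capped at 23.
Final offense level: 23.
Criminal history: 5 prior points → Category II (2-6).
Level 23 falls in the 20-23 band.
Grid: Level 20-23 × Category II = 1050-1320 days.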